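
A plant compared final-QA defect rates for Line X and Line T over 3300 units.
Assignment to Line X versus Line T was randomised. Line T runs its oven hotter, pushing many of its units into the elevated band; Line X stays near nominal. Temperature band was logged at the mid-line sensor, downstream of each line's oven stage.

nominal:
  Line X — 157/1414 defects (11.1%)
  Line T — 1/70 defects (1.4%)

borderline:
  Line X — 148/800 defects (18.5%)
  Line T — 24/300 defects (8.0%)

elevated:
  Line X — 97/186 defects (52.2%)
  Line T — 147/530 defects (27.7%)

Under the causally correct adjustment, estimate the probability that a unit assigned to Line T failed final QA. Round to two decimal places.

In-process temperature band is downstream of the line. One should not condition on a consequence of treatment, so the overall rates are the right comparison.
So P(outcome | do(Line T)) is just the pooled rate for Line T: 172/900 = 0.191.

0.19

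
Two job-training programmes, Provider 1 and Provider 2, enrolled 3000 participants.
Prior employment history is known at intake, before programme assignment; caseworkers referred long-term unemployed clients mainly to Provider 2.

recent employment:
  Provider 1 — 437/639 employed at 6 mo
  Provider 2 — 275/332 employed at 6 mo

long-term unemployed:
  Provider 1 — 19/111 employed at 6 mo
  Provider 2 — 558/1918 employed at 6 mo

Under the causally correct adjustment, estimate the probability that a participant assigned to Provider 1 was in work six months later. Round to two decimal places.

0.34

The prior employment history-specific comparison favours Provider 2 throughout, but the pooled figures favour Provider 1. The question is whether to condition on prior employment history.
Prior employment history satisfies the back-door criterion: it is not a descendant of the programme, and it blocks the spurious path from programme to outcome. Adjusting for it (i.e., using the within-prior employment history rates) gives the causal effect.
Standardising Provider 1 to the population prior employment history mix: 0.324·437/639 + 0.676·19/111 = 0.337.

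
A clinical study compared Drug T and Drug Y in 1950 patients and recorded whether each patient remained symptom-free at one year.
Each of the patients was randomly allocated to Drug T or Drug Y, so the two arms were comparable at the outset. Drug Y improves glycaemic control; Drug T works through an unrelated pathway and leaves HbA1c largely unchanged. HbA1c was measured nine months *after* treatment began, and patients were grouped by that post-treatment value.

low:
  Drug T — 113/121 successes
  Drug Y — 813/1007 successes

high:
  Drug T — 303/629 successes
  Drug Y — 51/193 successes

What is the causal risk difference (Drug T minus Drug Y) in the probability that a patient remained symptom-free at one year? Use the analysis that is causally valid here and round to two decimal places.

-0.17

Because the drug influences HbA1c, HbA1c is a post-treatment mediator, not a confounder. Stratifying on it would bias the estimate; the causal effect is the crude pooled difference.
The causal difference is the pooled difference: 0.555 − 0.720 = -0.165.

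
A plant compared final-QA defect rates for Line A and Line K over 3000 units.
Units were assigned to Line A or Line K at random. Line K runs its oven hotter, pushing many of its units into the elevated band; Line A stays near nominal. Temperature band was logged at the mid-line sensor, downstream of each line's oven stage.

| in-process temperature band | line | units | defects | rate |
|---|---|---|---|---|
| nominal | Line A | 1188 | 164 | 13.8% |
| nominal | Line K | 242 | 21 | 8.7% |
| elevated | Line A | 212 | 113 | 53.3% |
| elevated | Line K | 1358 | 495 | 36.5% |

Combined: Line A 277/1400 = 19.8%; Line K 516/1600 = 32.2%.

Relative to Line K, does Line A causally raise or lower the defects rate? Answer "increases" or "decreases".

decreases

Line K is lower inside every in-process temperature band stratum but Line A is lower in aggregate. Whether to stratify depends on how in-process temperature band relates to the line.
In-process temperature band is recorded after the line and is itself shifted by it — it sits on the causal path from line to outcome. Conditioning on a mediator would strip out part of the effect we want; the pooled comparison gives the total causal effect.
Pooled: Line A 19.8% vs Line K 32.2%; Line A is lower overall.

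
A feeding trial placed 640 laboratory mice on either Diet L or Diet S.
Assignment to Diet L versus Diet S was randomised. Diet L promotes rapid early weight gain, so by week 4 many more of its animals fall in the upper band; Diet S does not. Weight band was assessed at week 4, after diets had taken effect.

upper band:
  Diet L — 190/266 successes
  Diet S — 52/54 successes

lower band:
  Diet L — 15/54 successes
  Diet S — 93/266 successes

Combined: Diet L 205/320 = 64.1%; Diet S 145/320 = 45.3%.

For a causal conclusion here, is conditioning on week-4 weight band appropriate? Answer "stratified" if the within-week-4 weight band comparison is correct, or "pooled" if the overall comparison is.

Diet S is higher inside every week-4 weight band stratum but Diet L is higher in aggregate. Whether to stratify depends on how week-4 weight band relates to the diet.
Week-4 weight band is recorded after the diet and is itself shifted by it — it sits on the causal path from diet to outcome. Conditioning on a mediator would strip out part of the effect we want; the pooled comparison gives the total causal effect.
Pooled: Diet L 64.1% vs Diet S 45.3%; Diet L is higher overall.

pooled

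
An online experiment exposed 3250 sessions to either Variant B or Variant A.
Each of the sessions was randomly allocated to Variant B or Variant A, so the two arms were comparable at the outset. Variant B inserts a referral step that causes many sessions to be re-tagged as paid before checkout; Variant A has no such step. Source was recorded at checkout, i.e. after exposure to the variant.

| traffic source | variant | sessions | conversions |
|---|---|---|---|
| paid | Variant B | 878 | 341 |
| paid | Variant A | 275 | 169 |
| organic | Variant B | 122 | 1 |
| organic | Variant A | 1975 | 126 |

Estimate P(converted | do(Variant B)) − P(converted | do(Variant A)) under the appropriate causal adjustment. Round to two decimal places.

+0.21

The stratified and pooled comparisons disagree (Variant A wins within each traffic source; Variant B wins overall), so the answer turns on the causal role of traffic source.
Traffic source is recorded after the variant and is itself shifted by it — it sits on the causal path from variant to outcome. Conditioning on a mediator would strip out part of the effect we want; the pooled comparison gives the total causal effect.
The causal difference is the pooled difference: 0.342 − 0.131 = +0.211.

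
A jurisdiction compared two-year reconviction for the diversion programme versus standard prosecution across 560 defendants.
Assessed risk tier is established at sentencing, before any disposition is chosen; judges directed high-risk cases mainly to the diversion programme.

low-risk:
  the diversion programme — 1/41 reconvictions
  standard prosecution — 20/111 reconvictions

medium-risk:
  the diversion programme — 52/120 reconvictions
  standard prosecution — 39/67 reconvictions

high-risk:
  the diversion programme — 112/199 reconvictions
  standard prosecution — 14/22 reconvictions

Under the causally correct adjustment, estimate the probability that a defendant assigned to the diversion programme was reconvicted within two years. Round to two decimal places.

Since assessed risk tier is a pre-existing factor (not a product of the disposition) and it affects the outcome on its own, it is a confounder. The stratified rates, not the pooled rate, identify the causal effect.
Standardising the diversion programme to the population assessed risk tier mix: 0.271·1/41 + 0.334·52/120 + 0.395·112/199 = 0.373.

0.37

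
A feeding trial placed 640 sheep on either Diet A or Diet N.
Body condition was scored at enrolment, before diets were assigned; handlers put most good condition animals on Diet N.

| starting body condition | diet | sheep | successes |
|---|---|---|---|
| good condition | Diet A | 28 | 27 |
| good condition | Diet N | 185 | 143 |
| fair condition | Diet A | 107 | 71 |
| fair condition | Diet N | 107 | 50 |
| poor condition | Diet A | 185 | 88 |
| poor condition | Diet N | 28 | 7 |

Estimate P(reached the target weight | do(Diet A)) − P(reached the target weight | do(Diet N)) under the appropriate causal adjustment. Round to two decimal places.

+0.20

Starting body condition satisfies the back-door criterion: it is not a descendant of the diet, and it blocks the spurious path from diet to outcome. Adjusting for it (i.e., using the within-starting body condition rates) gives the causal effect.
Adjusting over the population distribution of starting body condition: 0.333·(0.964−0.773) + 0.334·(0.664−0.467) + 0.333·(0.476−0.250) = +0.204.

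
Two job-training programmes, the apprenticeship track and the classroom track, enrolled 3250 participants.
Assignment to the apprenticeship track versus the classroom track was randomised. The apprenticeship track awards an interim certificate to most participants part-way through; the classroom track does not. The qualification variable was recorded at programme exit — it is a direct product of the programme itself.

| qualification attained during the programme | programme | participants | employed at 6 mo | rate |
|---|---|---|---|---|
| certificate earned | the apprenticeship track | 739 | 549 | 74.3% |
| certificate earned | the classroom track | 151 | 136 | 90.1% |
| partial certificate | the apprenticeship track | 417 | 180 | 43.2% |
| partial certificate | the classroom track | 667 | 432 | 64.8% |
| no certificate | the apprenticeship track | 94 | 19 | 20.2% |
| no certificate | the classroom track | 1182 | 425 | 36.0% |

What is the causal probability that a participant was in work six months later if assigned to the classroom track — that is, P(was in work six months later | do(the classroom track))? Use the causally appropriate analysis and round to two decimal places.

0.50

Qualification attained during the programme is downstream of the programme. One should not condition on a consequence of treatment, so the overall rates are the right comparison.
So P(outcome | do(the classroom track)) is just the pooled rate for the classroom track: 993/2000 = 0.496.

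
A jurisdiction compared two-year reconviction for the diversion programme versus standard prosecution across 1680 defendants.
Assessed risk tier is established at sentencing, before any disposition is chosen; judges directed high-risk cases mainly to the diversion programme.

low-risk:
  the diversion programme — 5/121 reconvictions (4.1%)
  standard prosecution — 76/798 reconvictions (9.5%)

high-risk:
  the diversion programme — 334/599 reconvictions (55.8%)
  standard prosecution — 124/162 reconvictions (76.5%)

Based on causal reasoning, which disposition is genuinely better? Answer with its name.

the diversion programme

Within every assessed risk tier level the diversion programme has the lower rate, yet pooled standard prosecution does — Simpson's reversal.
Assessed risk tier differs across dispositions for reasons unrelated to any effect of the disposition itself, and it separately predicts the outcome — a classic confounder. We must compare within assessed risk tier levels.
Within each level — low-risk: 4.1% vs 9.5%; high-risk: 55.8% vs 76.5% — the diversion programme is lower every time.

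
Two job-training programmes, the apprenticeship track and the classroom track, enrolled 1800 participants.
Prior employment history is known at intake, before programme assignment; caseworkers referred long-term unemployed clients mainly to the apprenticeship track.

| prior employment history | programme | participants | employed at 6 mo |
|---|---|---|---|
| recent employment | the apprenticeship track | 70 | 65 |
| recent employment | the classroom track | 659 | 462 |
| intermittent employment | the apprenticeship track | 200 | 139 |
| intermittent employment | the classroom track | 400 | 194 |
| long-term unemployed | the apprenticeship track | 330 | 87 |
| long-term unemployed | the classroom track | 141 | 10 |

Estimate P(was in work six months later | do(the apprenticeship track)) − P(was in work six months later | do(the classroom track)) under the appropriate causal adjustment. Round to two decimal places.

+0.21

Here prior employment history is a common cause — it drives both which programme a case falls under and the outcome. The crude comparison mixes populations; the stratum-specific rates are the causally relevant ones.
Adjusting over the population distribution of prior employment history: 0.405·(0.929−0.701) + 0.333·(0.695−0.485) + 0.262·(0.264−0.071) = +0.213.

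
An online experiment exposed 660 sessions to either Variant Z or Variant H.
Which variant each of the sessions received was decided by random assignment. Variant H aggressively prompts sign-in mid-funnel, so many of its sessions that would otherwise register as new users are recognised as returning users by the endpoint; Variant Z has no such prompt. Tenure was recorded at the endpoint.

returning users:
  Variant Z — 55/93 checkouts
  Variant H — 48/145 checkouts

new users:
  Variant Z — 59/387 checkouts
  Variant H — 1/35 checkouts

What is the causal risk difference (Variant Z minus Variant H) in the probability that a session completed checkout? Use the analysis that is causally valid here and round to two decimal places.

The user tenure-specific comparison favours Variant Z throughout, but the pooled figures favour Variant H. The question is whether to condition on user tenure.
User tenure is recorded after the variant and is itself shifted by it — it sits on the causal path from variant to outcome. Conditioning on a mediator would strip out part of the effect we want; the pooled comparison gives the total causal effect.
The causal difference is the pooled difference: 0.237 − 0.272 = -0.035.

-0.03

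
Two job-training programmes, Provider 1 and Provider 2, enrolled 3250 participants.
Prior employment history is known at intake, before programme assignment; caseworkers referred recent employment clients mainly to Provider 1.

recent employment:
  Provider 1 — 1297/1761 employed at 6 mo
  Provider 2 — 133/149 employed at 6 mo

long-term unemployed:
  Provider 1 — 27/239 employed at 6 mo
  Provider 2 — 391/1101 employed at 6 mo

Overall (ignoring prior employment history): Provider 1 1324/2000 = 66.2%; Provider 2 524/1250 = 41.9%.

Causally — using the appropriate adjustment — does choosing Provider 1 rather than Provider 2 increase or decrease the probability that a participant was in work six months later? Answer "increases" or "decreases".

decreases

The stratified and pooled comparisons disagree (Provider 2 wins within each prior employment history; Provider 1 wins overall), so the answer turns on the causal role of prior employment history.
Prior employment history satisfies the back-door criterion: it is not a descendant of the programme, and it blocks the spurious path from programme to outcome. Adjusting for it (i.e., using the within-prior employment history rates) gives the causal effect.
Within each level — recent employment: 73.7% vs 89.3%; long-term unemployed: 11.3% vs 35.5% — Provider 2 is higher every time.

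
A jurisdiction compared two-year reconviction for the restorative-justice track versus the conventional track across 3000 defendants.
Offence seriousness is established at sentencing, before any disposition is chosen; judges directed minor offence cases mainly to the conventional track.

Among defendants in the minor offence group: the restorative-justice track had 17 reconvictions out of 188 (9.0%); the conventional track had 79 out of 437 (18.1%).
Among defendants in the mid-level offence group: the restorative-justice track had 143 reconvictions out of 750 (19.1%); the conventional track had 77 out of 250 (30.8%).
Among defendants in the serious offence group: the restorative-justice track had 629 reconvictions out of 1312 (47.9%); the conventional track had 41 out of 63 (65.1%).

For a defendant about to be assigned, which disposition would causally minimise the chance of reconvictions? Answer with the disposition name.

Offence seriousness is set before the disposition has any effect — it is not caused by the disposition — and it independently drives the outcome. That makes it a confounder, so the causal comparison is within offence seriousness levels.
Within each level — minor offence: 9.0% vs 18.1%; mid-level offence: 19.1% vs 30.8%; serious offence: 47.9% vs 65.1% — the restorative-justice track is lower every time.

the restorative-justice track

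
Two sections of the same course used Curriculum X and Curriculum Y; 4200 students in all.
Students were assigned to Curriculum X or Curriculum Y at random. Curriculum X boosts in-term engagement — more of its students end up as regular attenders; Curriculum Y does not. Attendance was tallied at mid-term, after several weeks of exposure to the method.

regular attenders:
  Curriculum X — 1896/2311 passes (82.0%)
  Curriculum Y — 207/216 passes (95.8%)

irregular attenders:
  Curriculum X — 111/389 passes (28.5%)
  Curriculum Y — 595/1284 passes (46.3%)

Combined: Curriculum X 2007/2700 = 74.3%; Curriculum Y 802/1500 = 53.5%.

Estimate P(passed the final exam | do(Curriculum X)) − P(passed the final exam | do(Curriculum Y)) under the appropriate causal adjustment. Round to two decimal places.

The mid-term attendance-specific comparison favours Curriculum Y throughout, but the pooled figures favour Curriculum X. The question is whether to condition on mid-term attendance.
Because the teaching method influences mid-term attendance, mid-term attendance is a post-treatment mediator, not a confounder. Stratifying on it would bias the estimate; the causal effect is the crude pooled difference.
The causal difference is the pooled difference: 0.743 − 0.535 = +0.209.

+0.21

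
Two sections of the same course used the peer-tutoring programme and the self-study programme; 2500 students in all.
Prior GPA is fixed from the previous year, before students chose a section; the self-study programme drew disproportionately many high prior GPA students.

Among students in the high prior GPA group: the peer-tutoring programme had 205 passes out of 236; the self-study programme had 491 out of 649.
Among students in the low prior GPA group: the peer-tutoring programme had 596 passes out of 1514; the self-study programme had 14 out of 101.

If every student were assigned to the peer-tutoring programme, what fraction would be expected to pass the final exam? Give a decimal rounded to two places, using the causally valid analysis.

Prior GPA band differs across teaching methods for reasons unrelated to any effect of the teaching method itself, and it separately predicts the outcome — a classic confounder. We must compare within prior GPA band levels.
Standardising the peer-tutoring programme to the population prior GPA band mix: 0.354·205/236 + 0.646·596/1514 = 0.562.

0.56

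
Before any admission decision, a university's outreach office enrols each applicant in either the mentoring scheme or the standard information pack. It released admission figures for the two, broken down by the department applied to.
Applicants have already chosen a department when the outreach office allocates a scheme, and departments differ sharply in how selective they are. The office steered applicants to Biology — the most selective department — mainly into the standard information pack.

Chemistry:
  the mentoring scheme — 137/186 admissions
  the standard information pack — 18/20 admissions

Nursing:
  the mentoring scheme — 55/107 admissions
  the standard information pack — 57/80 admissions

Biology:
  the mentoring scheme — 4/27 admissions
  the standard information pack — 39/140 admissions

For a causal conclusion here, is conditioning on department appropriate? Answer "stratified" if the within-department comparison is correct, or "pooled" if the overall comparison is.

stratified

The stratified and pooled comparisons disagree (the standard information pack wins within each department; the mentoring scheme wins overall), so the answer turns on the causal role of department.
Here department is a common cause — it drives both which outreach scheme a case falls under and the outcome. The crude comparison mixes populations; the stratum-specific rates are the causally relevant ones.
Within each level — Chemistry: 73.7% vs 90.0%; Nursing: 51.4% vs 71.2%; Biology: 14.8% vs 27.9% — the standard information pack is higher every time.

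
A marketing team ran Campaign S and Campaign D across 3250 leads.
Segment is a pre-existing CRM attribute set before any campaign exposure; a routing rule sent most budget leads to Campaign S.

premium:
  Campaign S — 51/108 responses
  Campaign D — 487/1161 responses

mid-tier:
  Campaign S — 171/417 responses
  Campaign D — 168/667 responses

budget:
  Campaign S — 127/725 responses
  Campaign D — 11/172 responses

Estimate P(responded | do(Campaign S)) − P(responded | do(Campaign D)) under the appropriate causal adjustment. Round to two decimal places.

The stratified and pooled comparisons disagree (Campaign S wins within each customer segment; Campaign D wins overall), so the answer turns on the causal role of customer segment.
Since customer segment is a pre-existing factor (not a product of the campaign) and it affects the outcome on its own, it is a confounder. The stratified rates, not the pooled rate, identify the causal effect.
Adjusting over the population distribution of customer segment: 0.390·(0.472−0.419) + 0.334·(0.410−0.252) + 0.276·(0.175−0.064) = +0.104.

+0.10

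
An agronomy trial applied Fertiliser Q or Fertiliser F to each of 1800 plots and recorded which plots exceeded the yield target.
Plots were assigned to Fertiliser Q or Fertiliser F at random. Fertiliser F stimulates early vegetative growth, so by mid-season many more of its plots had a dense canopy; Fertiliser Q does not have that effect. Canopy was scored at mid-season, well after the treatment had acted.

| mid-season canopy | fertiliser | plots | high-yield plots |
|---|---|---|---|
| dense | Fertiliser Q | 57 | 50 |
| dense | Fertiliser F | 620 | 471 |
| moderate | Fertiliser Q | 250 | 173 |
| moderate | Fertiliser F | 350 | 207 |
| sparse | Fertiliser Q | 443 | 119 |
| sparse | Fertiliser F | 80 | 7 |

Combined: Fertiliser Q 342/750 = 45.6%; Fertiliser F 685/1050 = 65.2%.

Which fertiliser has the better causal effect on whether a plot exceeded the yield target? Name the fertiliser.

Fertiliser F

Mid-season canopy is downstream of the fertiliser. One should not condition on a consequence of treatment, so the overall rates are the right comparison.
Pooled: Fertiliser Q 45.6% vs Fertiliser F 65.2%; Fertiliser F is higher overall.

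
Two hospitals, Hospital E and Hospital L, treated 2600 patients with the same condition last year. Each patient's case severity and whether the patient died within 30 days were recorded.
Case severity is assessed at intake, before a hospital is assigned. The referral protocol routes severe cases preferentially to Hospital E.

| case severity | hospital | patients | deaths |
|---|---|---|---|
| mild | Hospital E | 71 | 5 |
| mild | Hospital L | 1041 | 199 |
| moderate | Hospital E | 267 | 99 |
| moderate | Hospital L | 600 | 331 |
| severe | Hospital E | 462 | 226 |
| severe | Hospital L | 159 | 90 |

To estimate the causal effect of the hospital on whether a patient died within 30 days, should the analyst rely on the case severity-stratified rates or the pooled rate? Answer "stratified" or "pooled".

Nothing the hospital does changes case severity; the imbalance is an allocation artefact. With case severity also predicting the outcome, the pooled figure is confounded, and the within-stratum comparison is the causal one.
Within each level — mild: 7.0% vs 19.1%; moderate: 37.1% vs 55.2%; severe: 48.9% vs 56.6% — Hospital E is lower every time.

stratified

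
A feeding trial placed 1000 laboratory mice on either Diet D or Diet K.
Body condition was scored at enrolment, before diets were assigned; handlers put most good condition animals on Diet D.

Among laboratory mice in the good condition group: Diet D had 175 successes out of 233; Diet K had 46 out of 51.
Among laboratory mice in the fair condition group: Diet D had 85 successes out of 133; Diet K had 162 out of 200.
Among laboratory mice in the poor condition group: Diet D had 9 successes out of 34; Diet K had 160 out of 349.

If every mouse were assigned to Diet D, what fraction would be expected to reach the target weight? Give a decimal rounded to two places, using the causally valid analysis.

Starting body condition is set before the diet has any effect — it is not caused by the diet — and it independently drives the outcome. That makes it a confounder, so the causal comparison is within starting body condition levels.
Standardising Diet D to the population starting body condition mix: 0.284·175/233 + 0.333·85/133 + 0.383·9/34 = 0.528.

0.53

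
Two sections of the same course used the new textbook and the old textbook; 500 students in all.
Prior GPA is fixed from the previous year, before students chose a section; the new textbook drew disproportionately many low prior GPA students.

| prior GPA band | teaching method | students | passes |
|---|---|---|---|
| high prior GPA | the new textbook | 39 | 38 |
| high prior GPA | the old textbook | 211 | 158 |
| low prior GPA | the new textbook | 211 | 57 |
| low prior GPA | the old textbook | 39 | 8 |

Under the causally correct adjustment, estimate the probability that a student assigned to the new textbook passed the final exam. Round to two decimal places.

0.62

Here prior GPA band is a common cause — it drives both which teaching method a case falls under and the outcome. The crude comparison mixes populations; the stratum-specific rates are the causally relevant ones.
Standardising the new textbook to the population prior GPA band mix: 0.500·38/39 + 0.500·57/211 = 0.622.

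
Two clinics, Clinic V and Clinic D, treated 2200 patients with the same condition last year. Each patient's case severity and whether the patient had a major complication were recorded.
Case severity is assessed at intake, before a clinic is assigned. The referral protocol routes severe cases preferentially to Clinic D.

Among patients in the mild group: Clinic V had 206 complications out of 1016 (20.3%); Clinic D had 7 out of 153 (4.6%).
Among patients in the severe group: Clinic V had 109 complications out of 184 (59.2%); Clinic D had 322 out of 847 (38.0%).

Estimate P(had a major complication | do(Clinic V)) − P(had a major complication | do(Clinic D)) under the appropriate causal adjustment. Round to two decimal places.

+0.18

The case severity-specific comparison favours Clinic D throughout, but the pooled figures favour Clinic V. The question is whether to condition on case severity.
Here case severity is a common cause — it drives both which clinic a case falls under and the outcome. The crude comparison mixes populations; the stratum-specific rates are the causally relevant ones.
Adjusting over the population distribution of case severity: 0.531·(0.203−0.046) + 0.469·(0.592−0.380) = +0.183.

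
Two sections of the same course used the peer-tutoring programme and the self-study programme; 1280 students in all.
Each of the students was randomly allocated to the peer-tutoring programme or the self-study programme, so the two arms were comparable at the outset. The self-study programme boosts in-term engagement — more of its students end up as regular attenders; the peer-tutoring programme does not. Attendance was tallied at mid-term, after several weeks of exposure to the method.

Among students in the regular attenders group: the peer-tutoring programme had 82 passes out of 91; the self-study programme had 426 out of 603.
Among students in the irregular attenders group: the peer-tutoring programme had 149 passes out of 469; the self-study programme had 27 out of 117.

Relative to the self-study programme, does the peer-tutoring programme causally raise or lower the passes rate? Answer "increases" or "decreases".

Within every mid-term attendance level the peer-tutoring programme has the higher rate, yet pooled the self-study programme does — Simpson's reversal.
The distribution of mid-term attendance is itself part of what the teaching method does — it is an intermediate outcome. Holding it fixed would remove that part of the effect; the total effect is the pooled difference.
Pooled: the peer-tutoring programme 41.2% vs the self-study programme 62.9%; the self-study programme is higher overall.

decreases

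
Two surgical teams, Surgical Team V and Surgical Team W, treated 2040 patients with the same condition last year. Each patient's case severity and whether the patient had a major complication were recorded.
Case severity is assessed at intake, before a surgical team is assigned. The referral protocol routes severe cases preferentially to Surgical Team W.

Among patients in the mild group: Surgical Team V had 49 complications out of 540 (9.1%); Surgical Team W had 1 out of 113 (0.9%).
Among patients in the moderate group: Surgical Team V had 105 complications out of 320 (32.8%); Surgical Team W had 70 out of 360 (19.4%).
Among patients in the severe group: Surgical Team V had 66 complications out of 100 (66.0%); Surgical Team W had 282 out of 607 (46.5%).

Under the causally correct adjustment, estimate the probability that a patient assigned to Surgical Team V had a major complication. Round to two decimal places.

0.37

Within every case severity level Surgical Team W has the lower rate, yet pooled Surgical Team V does — Simpson's reversal.
Here case severity is a common cause — it drives both which surgical team a case falls under and the outcome. The crude comparison mixes populations; the stratum-specific rates are the causally relevant ones.
Standardising Surgical Team V to the population case severity mix: 0.320·49/540 + 0.333·105/320 + 0.347·66/100 = 0.367.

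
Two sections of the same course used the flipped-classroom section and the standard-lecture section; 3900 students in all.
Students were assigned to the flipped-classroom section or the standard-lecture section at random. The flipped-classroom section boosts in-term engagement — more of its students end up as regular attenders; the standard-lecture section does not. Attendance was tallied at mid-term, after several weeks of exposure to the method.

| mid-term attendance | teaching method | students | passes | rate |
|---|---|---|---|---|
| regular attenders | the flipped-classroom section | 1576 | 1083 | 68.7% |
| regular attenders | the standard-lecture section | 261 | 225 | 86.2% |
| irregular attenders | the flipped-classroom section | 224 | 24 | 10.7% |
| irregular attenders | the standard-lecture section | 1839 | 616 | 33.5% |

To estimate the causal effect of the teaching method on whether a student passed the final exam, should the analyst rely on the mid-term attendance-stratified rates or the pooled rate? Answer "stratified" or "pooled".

pooled

Because the teaching method influences mid-term attendance, mid-term attendance is a post-treatment mediator, not a confounder. Stratifying on it would bias the estimate; the causal effect is the crude pooled difference.
Pooled: the flipped-classroom section 61.5% vs the standard-lecture section 40.0%; the flipped-classroom section is higher overall.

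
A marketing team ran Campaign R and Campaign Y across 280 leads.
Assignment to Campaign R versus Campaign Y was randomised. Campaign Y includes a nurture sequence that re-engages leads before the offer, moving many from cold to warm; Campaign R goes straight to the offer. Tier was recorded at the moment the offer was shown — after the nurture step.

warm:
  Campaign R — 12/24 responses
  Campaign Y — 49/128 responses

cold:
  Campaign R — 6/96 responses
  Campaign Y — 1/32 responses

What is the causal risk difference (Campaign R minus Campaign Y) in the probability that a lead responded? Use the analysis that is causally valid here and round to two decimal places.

The stratified and pooled comparisons disagree (Campaign R wins within each engagement tier; Campaign Y wins overall), so the answer turns on the causal role of engagement tier.
Because the campaign influences engagement tier, engagement tier is a post-treatment mediator, not a confounder. Stratifying on it would bias the estimate; the causal effect is the crude pooled difference.
The causal difference is the pooled difference: 0.150 − 0.312 = -0.163.

-0.16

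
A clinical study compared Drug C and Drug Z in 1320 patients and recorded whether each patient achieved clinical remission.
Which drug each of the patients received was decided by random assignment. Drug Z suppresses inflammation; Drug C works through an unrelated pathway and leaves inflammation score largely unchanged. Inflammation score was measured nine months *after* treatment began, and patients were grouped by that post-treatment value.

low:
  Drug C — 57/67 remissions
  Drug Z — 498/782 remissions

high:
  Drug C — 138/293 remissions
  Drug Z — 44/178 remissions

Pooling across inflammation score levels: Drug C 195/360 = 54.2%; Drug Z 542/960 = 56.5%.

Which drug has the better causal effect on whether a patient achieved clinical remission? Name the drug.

Because the drug influences inflammation score, inflammation score is a post-treatment mediator, not a confounder. Stratifying on it would bias the estimate; the causal effect is the crude pooled difference.
Pooled: Drug C 54.2% vs Drug Z 56.5%; Drug Z is higher overall.

Drug Z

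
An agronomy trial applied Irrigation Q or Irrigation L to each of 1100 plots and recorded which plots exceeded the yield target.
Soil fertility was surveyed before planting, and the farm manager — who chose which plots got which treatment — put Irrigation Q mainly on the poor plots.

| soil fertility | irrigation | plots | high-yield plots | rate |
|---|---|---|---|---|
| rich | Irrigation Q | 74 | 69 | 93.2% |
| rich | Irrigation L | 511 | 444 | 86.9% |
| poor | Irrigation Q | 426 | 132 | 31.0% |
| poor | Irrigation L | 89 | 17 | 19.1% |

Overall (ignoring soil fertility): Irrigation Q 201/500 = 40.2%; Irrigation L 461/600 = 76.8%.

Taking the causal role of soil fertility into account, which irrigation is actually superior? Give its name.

Since soil fertility is a pre-existing factor (not a product of the irrigation) and it affects the outcome on its own, it is a confounder. The stratified rates, not the pooled rate, identify the causal effect.
Within each level — rich: 93.2% vs 86.9%; poor: 31.0% vs 19.1% — Irrigation Q is higher every time.

Irrigation Q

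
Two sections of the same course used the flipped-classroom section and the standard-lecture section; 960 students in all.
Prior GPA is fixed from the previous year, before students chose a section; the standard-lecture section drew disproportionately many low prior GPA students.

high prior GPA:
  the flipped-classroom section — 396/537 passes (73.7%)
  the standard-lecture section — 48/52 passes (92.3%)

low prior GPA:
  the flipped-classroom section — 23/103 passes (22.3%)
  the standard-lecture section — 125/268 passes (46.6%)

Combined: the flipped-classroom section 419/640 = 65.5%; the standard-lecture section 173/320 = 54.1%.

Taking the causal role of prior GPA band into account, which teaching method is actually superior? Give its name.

the standard-lecture section

Since prior GPA band is a pre-existing factor (not a product of the teaching method) and it affects the outcome on its own, it is a confounder. The stratified rates, not the pooled rate, identify the causal effect.
Within each level — high prior GPA: 73.7% vs 92.3%; low prior GPA: 22.3% vs 46.6% — the standard-lecture section is higher every time.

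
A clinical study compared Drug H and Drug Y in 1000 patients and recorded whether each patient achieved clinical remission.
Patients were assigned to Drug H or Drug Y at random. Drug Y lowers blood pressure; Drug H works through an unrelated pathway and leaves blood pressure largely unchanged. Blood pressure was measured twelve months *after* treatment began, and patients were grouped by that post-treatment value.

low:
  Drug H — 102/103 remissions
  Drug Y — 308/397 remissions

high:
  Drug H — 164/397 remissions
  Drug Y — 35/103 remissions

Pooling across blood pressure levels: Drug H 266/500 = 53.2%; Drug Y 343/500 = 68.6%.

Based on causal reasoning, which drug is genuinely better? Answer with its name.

The blood pressure-specific comparison favours Drug H throughout, but the pooled figures favour Drug Y. The question is whether to condition on blood pressure.
Blood pressure lies on the pathway drug → blood pressure → outcome, so adjusting for it blocks the indirect effect. For the total causal effect of drug, use the unadjusted pooled rates.
Pooled: Drug H 53.2% vs Drug Y 68.6%; Drug Y is higher overall.

Drug Y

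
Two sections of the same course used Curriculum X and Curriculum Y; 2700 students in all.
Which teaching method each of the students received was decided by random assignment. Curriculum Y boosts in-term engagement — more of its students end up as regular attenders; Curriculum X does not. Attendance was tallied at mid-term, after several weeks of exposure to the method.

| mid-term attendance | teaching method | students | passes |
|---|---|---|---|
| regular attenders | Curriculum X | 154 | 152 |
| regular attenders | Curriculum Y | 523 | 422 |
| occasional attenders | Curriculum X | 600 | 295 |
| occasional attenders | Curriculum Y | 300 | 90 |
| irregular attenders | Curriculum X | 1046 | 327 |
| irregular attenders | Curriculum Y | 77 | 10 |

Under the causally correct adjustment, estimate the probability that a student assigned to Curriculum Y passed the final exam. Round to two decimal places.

0.58

Mid-term attendance is downstream of the teaching method. One should not condition on a consequence of treatment, so the overall rates are the right comparison.
So P(outcome | do(Curriculum Y)) is just the pooled rate for Curriculum Y: 522/900 = 0.580.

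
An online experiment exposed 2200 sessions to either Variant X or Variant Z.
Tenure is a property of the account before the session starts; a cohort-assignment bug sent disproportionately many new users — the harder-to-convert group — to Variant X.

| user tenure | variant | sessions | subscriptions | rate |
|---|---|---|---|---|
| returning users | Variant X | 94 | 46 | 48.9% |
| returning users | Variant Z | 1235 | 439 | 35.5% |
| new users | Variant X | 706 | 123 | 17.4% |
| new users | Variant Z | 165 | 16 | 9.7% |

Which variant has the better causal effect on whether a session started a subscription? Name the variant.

Variant X

Here user tenure is a common cause — it drives both which variant a case falls under and the outcome. The crude comparison mixes populations; the stratum-specific rates are the causally relevant ones.
Within each level — returning users: 48.9% vs 35.5%; new users: 17.4% vs 9.7% — Variant X is higher every time.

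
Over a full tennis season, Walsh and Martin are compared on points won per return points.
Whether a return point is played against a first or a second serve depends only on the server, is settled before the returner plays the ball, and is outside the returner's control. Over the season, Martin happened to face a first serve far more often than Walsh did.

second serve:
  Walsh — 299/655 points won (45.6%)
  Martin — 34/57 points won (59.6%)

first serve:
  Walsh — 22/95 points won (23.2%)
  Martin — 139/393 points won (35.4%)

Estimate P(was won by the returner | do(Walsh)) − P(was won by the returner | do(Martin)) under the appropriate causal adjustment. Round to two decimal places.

-0.13

Martin is higher inside every serve type stratum but Walsh is higher in aggregate. Whether to stratify depends on how serve type relates to the player.
Nothing the player does changes serve type; the imbalance is an allocation artefact. With serve type also predicting the outcome, the pooled figure is confounded, and the within-stratum comparison is the causal one.
Adjusting over the population distribution of serve type: 0.593·(0.456−0.596) + 0.407·(0.232−0.354) = -0.133.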